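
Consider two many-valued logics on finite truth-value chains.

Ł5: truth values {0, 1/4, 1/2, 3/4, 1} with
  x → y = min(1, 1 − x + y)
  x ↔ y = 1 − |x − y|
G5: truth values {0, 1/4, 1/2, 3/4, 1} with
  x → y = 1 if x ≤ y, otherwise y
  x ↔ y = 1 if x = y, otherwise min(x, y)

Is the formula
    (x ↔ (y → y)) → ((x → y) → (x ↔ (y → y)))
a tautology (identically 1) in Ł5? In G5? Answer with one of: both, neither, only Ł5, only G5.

both

In Ł5: every assignment gives 1 — tautology.
In G5: every assignment gives 1 — tautology.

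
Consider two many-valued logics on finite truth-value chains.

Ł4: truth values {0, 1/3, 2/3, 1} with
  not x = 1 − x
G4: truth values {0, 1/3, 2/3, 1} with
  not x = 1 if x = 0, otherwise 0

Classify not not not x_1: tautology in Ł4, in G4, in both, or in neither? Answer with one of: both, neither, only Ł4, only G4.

neither

In Ł4: at x_1 = 1/3 the value is 2/3 — not a tautology.
In G4: at x_1 = 1/3 the value is 0 — not a tautology.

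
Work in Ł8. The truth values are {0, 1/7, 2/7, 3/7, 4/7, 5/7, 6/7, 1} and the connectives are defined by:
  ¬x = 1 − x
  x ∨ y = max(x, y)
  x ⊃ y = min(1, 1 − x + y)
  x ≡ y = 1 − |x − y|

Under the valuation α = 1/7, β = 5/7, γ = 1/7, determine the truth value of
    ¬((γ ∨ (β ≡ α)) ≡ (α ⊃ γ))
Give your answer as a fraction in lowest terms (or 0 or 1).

β ≡ α = 5/7 ≡ 1/7 = 3/7
γ ∨ (β ≡ α) = 1/7 ∨ 3/7 = 3/7
α ⊃ γ = 1/7 ⊃ 1/7 = 1
(γ ∨ (β ≡ α)) ≡ (α ⊃ γ) = 3/7 ≡ 1 = 3/7
¬((γ ∨ (β ≡ α)) ≡ (α ⊃ γ)) = ¬3/7 = 4/7

4/7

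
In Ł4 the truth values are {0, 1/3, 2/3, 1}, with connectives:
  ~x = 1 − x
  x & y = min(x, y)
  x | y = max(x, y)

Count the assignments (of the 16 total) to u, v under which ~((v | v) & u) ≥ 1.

7

u = 0, v = 0 ↦ 1  ≥
u = 0, v = 1/3 ↦ 1  ≥
u = 0, v = 2/3 ↦ 1  ≥
u = 0, v = 1 ↦ 1  ≥
u = 1/3, v = 0 ↦ 1  ≥
u = 1/3, v = 1/3 ↦ 2/3  <
u = 1/3, v = 2/3 ↦ 2/3  <
u = 1/3, v = 1 ↦ 2/3  <
u = 2/3, v = 0 ↦ 1  ≥
u = 2/3, v = 1/3 ↦ 2/3  <
u = 2/3, v = 2/3 ↦ 1/3  <
u = 2/3, v = 1 ↦ 1/3  <
u = 1, v = 0 ↦ 1  ≥
u = 1, v = 1/3 ↦ 2/3  <
u = 1, v = 2/3 ↦ 1/3  <
u = 1, v = 1 ↦ 0  <
So 7 of the 16 assignments meet the threshold.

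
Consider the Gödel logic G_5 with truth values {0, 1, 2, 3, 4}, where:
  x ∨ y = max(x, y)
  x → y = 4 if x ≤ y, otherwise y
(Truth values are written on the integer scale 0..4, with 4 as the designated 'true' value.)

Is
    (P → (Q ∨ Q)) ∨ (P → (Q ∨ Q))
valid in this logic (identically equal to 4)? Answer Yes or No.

No

Counterexample: take P = 1, Q = 0.
Q ∨ Q = 0 ∨ 0 = 0
P → (Q ∨ Q) = 1 → 0 = 0
Q ∨ Q = 0 ∨ 0 = 0
P → (Q ∨ Q) = 1 → 0 = 0
(P → (Q ∨ Q)) ∨ (P → (Q ∨ Q)) = 0 ∨ 0 = 0
This gives 0 ≠ 4.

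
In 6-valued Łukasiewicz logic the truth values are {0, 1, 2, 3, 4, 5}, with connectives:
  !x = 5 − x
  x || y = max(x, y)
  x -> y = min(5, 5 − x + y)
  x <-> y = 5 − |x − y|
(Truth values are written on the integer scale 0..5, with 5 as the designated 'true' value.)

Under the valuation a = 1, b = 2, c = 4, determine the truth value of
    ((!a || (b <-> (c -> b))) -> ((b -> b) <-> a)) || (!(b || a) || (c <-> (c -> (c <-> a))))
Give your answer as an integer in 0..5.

4

!a = !1 = 4
c -> b = 4 -> 2 = 3
b <-> (c -> b) = 2 <-> 3 = 4
!a || (b <-> (c -> b)) = 4 || 4 = 4
b -> b = 2 -> 2 = 5
(b -> b) <-> a = 5 <-> 1 = 1
(!a || (b <-> (c -> b))) -> ((b -> b) <-> a) = 4 -> 1 = 2
b || a = 2 || 1 = 2
!(b || a) = !2 = 3
c <-> a = 4 <-> 1 = 2
c -> (c <-> a) = 4 -> 2 = 3
c <-> (c -> (c <-> a)) = 4 <-> 3 = 4
!(b || a) || (c <-> (c -> (c <-> a))) = 3 || 4 = 4
((!a || (b <-> (c -> b))) -> ((b -> b) <-> a)) || (!(b || a) || (c <-> (c -> (c <-> a)))) = 2 || 4 = 4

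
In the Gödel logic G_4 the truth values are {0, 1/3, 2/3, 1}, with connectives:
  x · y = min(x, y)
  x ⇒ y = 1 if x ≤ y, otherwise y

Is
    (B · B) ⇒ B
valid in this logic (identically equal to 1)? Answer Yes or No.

Yes

B = 0 ↦ 1
B = 1/3 ↦ 1
B = 2/3 ↦ 1
B = 1 ↦ 1
Every assignment gives a value ≥ 1.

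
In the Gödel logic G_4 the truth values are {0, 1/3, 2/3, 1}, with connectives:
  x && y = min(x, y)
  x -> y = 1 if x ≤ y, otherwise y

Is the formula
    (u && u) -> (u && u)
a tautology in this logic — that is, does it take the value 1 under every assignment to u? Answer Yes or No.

u = 0 ↦ 1
u = 1/3 ↦ 1
u = 2/3 ↦ 1
u = 1 ↦ 1
Every assignment gives a value ≥ 1.

Yes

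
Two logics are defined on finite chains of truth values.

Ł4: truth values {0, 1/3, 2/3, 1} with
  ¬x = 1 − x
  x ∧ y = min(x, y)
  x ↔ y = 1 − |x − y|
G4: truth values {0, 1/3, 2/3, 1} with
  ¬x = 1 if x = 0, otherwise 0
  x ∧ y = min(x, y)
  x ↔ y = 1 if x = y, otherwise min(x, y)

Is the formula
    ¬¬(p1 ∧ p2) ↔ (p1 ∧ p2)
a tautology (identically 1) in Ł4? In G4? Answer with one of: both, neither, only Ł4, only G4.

In Ł4: every assignment gives 1 — tautology.
In G4: at p1 = 1/3, p2 = 1/3 the value is 1/3 — not a tautology.

only Ł4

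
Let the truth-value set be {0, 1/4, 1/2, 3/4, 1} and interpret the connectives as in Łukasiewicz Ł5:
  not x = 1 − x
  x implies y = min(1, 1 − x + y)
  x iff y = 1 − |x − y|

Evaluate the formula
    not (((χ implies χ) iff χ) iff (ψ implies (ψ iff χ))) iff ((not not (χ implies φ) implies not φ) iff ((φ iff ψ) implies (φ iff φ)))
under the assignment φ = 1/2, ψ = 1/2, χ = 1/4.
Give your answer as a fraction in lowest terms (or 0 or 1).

χ implies χ = 1/4 implies 1/4 = 1
(χ implies χ) iff χ = 1 iff 1/4 = 1/4
ψ iff χ = 1/2 iff 1/4 = 3/4
ψ implies (ψ iff χ) = 1/2 implies 3/4 = 1
((χ implies χ) iff χ) iff (ψ implies (ψ iff χ)) = 1/4 iff 1 = 1/4
not (((χ implies χ) iff χ) iff (ψ implies (ψ iff χ))) = not 1/4 = 3/4
χ implies φ = 1/4 implies 1/2 = 1
not (χ implies φ) = not 1 = 0
not not (χ implies φ) = not 0 = 1
not φ = not 1/2 = 1/2
not not (χ implies φ) implies not φ = 1 implies 1/2 = 1/2
φ iff ψ = 1/2 iff 1/2 = 1
φ iff φ = 1/2 iff 1/2 = 1
(φ iff ψ) implies (φ iff φ) = 1 implies 1 = 1
(not not (χ implies φ) implies not φ) iff ((φ iff ψ) implies (φ iff φ)) = 1/2 iff 1 = 1/2
not (((χ implies χ) iff χ) iff (ψ implies (ψ iff χ))) iff ((not not (χ implies φ) implies not φ) iff ((φ iff ψ) implies (φ iff φ))) = 3/4 iff 1/2 = 3/4

3/4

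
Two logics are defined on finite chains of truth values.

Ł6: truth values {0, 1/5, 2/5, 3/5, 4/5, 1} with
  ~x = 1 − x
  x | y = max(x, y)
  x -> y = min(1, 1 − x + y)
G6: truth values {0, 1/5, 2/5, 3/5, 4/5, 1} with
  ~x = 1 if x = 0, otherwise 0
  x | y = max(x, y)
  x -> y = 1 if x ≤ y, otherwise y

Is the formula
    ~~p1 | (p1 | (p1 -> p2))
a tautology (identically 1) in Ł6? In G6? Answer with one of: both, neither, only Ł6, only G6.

In Ł6: at p1 = 1/5, p2 = 0 the value is 4/5 — not a tautology.
In G6: every assignment gives 1 — tautology.

only G6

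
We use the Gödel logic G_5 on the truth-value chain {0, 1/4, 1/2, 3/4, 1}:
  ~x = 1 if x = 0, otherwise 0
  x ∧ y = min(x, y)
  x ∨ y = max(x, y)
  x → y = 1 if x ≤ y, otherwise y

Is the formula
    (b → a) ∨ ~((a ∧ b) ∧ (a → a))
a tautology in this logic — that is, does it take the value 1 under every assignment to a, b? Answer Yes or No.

Counterexample: take a = 1/4, b = 1/2.
b → a = 1/2 → 1/4 = 1/4
a ∧ b = 1/4 ∧ 1/2 = 1/4
a → a = 1/4 → 1/4 = 1
(a ∧ b) ∧ (a → a) = 1/4 ∧ 1 = 1/4
~((a ∧ b) ∧ (a → a)) = ~1/4 = 0
(b → a) ∨ ~((a ∧ b) ∧ (a → a)) = 1/4 ∨ 0 = 1/4
This gives 1/4 ≠ 1.

No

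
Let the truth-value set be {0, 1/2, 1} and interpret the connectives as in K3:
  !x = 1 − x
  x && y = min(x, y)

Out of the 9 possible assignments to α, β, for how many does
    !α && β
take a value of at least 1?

α = 0, β = 0 ↦ 0  <
α = 0, β = 1/2 ↦ 1/2  <
α = 0, β = 1 ↦ 1  ≥
α = 1/2, β = 0 ↦ 0  <
α = 1/2, β = 1/2 ↦ 1/2  <
α = 1/2, β = 1 ↦ 1/2  <
α = 1, β = 0 ↦ 0  <
α = 1, β = 1/2 ↦ 0  <
α = 1, β = 1 ↦ 0  <
So 1 of the 9 assignments meets the threshold.

1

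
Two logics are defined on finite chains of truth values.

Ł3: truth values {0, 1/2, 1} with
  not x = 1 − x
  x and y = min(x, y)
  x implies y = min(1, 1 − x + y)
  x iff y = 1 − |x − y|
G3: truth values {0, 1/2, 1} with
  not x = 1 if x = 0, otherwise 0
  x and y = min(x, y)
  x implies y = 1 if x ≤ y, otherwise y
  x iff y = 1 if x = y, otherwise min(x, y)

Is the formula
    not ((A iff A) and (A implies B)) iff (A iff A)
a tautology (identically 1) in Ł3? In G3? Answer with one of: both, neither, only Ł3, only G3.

In Ł3: at A = 0, B = 0 the value is 0 — not a tautology.
In G3: at A = 0, B = 0 the value is 0 — not a tautology.

neither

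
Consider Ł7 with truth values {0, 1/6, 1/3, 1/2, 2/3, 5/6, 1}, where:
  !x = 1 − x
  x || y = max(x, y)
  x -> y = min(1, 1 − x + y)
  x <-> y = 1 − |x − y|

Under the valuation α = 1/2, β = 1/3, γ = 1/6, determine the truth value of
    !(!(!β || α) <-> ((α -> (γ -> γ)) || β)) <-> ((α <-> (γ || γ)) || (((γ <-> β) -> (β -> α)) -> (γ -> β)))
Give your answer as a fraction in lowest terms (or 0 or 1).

2/3

!β = !1/3 = 2/3
!β || α = 2/3 || 1/2 = 2/3
!(!β || α) = !2/3 = 1/3
γ -> γ = 1/6 -> 1/6 = 1
α -> (γ -> γ) = 1/2 -> 1 = 1
(α -> (γ -> γ)) || β = 1 || 1/3 = 1
!(!β || α) <-> ((α -> (γ -> γ)) || β) = 1/3 <-> 1 = 1/3
!(!(!β || α) <-> ((α -> (γ -> γ)) || β)) = !1/3 = 2/3
γ || γ = 1/6 || 1/6 = 1/6
α <-> (γ || γ) = 1/2 <-> 1/6 = 2/3
γ <-> β = 1/6 <-> 1/3 = 5/6
β -> α = 1/3 -> 1/2 = 1
(γ <-> β) -> (β -> α) = 5/6 -> 1 = 1
γ -> β = 1/6 -> 1/3 = 1
((γ <-> β) -> (β -> α)) -> (γ -> β) = 1 -> 1 = 1
(α <-> (γ || γ)) || (((γ <-> β) -> (β -> α)) -> (γ -> β)) = 2/3 || 1 = 1
!(!(!β || α) <-> ((α -> (γ -> γ)) || β)) <-> ((α <-> (γ || γ)) || (((γ <-> β) -> (β -> α)) -> (γ -> β))) = 2/3 <-> 1 = 2/3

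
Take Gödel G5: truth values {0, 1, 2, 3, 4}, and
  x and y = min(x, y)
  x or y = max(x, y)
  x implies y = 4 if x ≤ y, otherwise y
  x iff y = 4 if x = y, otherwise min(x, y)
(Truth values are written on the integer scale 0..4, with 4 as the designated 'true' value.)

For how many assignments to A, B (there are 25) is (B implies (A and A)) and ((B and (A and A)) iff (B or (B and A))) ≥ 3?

value 4: 15 assignments (counts)
value 3: 1 assignment (counts)
value 2: 2 assignments
value 1: 3 assignments
value 0: 4 assignments
So 16 of the 25 assignments meet the threshold.

16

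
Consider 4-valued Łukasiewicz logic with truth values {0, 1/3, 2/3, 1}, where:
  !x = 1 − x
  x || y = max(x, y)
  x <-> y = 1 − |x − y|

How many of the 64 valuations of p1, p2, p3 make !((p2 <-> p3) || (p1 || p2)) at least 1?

value 1: 1 assignment (counts)
value 2/3: 5 assignments
value 1/3: 21 assignments
value 0: 37 assignments
So 1 of the 64 assignments meets the threshold.

1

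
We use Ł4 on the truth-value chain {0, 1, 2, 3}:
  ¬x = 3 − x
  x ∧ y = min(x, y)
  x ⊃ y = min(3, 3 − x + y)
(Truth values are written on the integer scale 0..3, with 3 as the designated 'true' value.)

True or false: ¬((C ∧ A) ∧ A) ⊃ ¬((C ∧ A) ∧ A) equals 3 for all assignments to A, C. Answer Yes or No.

A = 0, C = 0 ↦ 3
A = 0, C = 1 ↦ 3
A = 0, C = 2 ↦ 3
A = 0, C = 3 ↦ 3
A = 1, C = 0 ↦ 3
A = 1, C = 1 ↦ 3
A = 1, C = 2 ↦ 3
A = 1, C = 3 ↦ 3
A = 2, C = 0 ↦ 3
A = 2, C = 1 ↦ 3
A = 2, C = 2 ↦ 3
A = 2, C = 3 ↦ 3
A = 3, C = 0 ↦ 3
A = 3, C = 1 ↦ 3
A = 3, C = 2 ↦ 3
A = 3, C = 3 ↦ 3
Every assignment gives a value ≥ 3.

Yes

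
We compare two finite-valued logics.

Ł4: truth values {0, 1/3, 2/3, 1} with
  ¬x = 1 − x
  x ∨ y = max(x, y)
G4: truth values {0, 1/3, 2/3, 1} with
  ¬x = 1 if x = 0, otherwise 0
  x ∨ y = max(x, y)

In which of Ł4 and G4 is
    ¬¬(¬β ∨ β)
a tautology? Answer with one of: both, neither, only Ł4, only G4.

In Ł4: at β = 1/3 the value is 2/3 — not a tautology.
In G4: every assignment gives 1 — tautology.

only G4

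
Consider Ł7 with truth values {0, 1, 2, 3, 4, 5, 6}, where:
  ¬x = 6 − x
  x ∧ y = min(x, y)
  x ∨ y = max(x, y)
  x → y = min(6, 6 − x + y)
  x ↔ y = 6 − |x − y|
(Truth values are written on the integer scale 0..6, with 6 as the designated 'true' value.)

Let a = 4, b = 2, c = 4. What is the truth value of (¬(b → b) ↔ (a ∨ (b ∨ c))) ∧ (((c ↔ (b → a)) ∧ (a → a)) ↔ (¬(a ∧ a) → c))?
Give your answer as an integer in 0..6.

b → b = 2 → 2 = 6
¬(b → b) = ¬6 = 0
b ∨ c = 2 ∨ 4 = 4
a ∨ (b ∨ c) = 4 ∨ 4 = 4
¬(b → b) ↔ (a ∨ (b ∨ c)) = 0 ↔ 4 = 2
b → a = 2 → 4 = 6
c ↔ (b → a) = 4 ↔ 6 = 4
a → a = 4 → 4 = 6
(c ↔ (b → a)) ∧ (a → a) = 4 ∧ 6 = 4
a ∧ a = 4 ∧ 4 = 4
¬(a ∧ a) = ¬4 = 2
¬(a ∧ a) → c = 2 → 4 = 6
((c ↔ (b → a)) ∧ (a → a)) ↔ (¬(a ∧ a) → c) = 4 ↔ 6 = 4
(¬(b → b) ↔ (a ∨ (b ∨ c))) ∧ (((c ↔ (b → a)) ∧ (a → a)) ↔ (¬(a ∧ a) → c)) = 2 ∧ 4 = 2

2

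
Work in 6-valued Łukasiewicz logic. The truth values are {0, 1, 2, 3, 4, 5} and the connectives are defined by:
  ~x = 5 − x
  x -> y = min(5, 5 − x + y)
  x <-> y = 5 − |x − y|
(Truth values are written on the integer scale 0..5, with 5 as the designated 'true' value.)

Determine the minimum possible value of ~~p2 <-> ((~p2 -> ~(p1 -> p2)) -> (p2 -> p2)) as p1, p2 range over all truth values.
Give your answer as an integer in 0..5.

0

Take p1 = 0, p2 = 0:
~p2 = ~0 = 5
~~p2 = ~5 = 0
~p2 = ~0 = 5
p1 -> p2 = 0 -> 0 = 5
~(p1 -> p2) = ~5 = 0
~p2 -> ~(p1 -> p2) = 5 -> 0 = 0
p2 -> p2 = 0 -> 0 = 5
(~p2 -> ~(p1 -> p2)) -> (p2 -> p2) = 0 -> 5 = 5
~~p2 <-> ((~p2 -> ~(p1 -> p2)) -> (p2 -> p2)) = 0 <-> 5 = 0
No assignment yields a value below 0, so this is the minimum.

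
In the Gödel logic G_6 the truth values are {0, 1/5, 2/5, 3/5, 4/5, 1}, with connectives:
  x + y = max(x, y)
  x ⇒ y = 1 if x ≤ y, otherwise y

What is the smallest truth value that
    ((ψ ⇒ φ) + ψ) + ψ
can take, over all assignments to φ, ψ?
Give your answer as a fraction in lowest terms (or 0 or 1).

1/5

Take φ = 0, ψ = 1/5:
ψ ⇒ φ = 1/5 ⇒ 0 = 0
(ψ ⇒ φ) + ψ = 0 + 1/5 = 1/5
((ψ ⇒ φ) + ψ) + ψ = 1/5 + 1/5 = 1/5
No assignment yields a value below 1/5, so this is the minimum.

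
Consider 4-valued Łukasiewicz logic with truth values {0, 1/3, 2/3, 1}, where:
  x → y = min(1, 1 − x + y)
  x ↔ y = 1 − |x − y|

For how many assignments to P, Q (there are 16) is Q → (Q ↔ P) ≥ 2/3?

14

P = 0, Q = 0 ↦ 1  ≥
P = 0, Q = 1/3 ↦ 1  ≥
P = 0, Q = 2/3 ↦ 2/3  ≥
P = 0, Q = 1 ↦ 0  <
P = 1/3, Q = 0 ↦ 1  ≥
P = 1/3, Q = 1/3 ↦ 1  ≥
P = 1/3, Q = 2/3 ↦ 1  ≥
P = 1/3, Q = 1 ↦ 1/3  <
P = 2/3, Q = 0 ↦ 1  ≥
P = 2/3, Q = 1/3 ↦ 1  ≥
P = 2/3, Q = 2/3 ↦ 1  ≥
P = 2/3, Q = 1 ↦ 2/3  ≥
P = 1, Q = 0 ↦ 1  ≥
P = 1, Q = 1/3 ↦ 1  ≥
P = 1, Q = 2/3 ↦ 1  ≥
P = 1, Q = 1 ↦ 1  ≥
So 14 of the 16 assignments meet the threshold.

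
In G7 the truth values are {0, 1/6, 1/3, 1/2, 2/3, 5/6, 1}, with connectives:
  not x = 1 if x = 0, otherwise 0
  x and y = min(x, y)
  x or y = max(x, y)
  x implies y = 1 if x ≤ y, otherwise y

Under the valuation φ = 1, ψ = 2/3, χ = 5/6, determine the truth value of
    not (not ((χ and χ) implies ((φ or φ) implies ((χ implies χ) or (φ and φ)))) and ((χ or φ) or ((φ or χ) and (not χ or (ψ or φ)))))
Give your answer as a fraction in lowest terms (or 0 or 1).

1

χ and χ = 5/6 and 5/6 = 5/6
φ or φ = 1 or 1 = 1
χ implies χ = 5/6 implies 5/6 = 1
φ and φ = 1 and 1 = 1
(χ implies χ) or (φ and φ) = 1 or 1 = 1
(φ or φ) implies ((χ implies χ) or (φ and φ)) = 1 implies 1 = 1
(χ and χ) implies ((φ or φ) implies ((χ implies χ) or (φ and φ))) = 5/6 implies 1 = 1
not ((χ and χ) implies ((φ or φ) implies ((χ implies χ) or (φ and φ)))) = not 1 = 0
χ or φ = 5/6 or 1 = 1
φ or χ = 1 or 5/6 = 1
not χ = not 5/6 = 0
ψ or φ = 2/3 or 1 = 1
not χ or (ψ or φ) = 0 or 1 = 1
(φ or χ) and (not χ or (ψ or φ)) = 1 and 1 = 1
(χ or φ) or ((φ or χ) and (not χ or (ψ or φ))) = 1 or 1 = 1
not ((χ and χ) implies ((φ or φ) implies ((χ implies χ) or (φ and φ)))) and ((χ or φ) or ((φ or χ) and (not χ or (ψ or φ)))) = 0 and 1 = 0
not (not ((χ and χ) implies ((φ or φ) implies ((χ implies χ) or (φ and φ)))) and ((χ or φ) or ((φ or χ) and (not χ or (ψ or φ))))) = not 0 = 1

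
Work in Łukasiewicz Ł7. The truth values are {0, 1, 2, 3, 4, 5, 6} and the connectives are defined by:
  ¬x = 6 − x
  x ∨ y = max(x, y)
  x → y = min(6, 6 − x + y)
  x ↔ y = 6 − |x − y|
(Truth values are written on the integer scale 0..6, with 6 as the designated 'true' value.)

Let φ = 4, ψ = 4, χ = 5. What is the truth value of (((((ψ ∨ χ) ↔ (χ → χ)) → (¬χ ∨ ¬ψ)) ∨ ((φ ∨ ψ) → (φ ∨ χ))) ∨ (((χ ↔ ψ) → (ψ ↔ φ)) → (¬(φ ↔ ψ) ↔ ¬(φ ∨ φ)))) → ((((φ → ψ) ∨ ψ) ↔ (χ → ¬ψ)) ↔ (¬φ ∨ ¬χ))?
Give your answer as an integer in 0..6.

5

ψ ∨ χ = 4 ∨ 5 = 5
χ → χ = 5 → 5 = 6
(ψ ∨ χ) ↔ (χ → χ) = 5 ↔ 6 = 5
¬χ = ¬5 = 1
¬ψ = ¬4 = 2
¬χ ∨ ¬ψ = 1 ∨ 2 = 2
((ψ ∨ χ) ↔ (χ → χ)) → (¬χ ∨ ¬ψ) = 5 → 2 = 3
φ ∨ ψ = 4 ∨ 4 = 4
φ ∨ χ = 4 ∨ 5 = 5
(φ ∨ ψ) → (φ ∨ χ) = 4 → 5 = 6
(((ψ ∨ χ) ↔ (χ → χ)) → (¬χ ∨ ¬ψ)) ∨ ((φ ∨ ψ) → (φ ∨ χ)) = 3 ∨ 6 = 6
χ ↔ ψ = 5 ↔ 4 = 5
ψ ↔ φ = 4 ↔ 4 = 6
(χ ↔ ψ) → (ψ ↔ φ) = 5 → 6 = 6
φ ↔ ψ = 4 ↔ 4 = 6
¬(φ ↔ ψ) = ¬6 = 0
φ ∨ φ = 4 ∨ 4 = 4
¬(φ ∨ φ) = ¬4 = 2
¬(φ ↔ ψ) ↔ ¬(φ ∨ φ) = 0 ↔ 2 = 4
((χ ↔ ψ) → (ψ ↔ φ)) → (¬(φ ↔ ψ) ↔ ¬(φ ∨ φ)) = 6 → 4 = 4
((((ψ ∨ χ) ↔ (χ → χ)) → (¬χ ∨ ¬ψ)) ∨ ((φ ∨ ψ) → (φ ∨ χ))) ∨ (((χ ↔ ψ) → (ψ ↔ φ)) → (¬(φ ↔ ψ) ↔ ¬(φ ∨ φ))) = 6 ∨ 4 = 6
φ → ψ = 4 → 4 = 6
(φ → ψ) ∨ ψ = 6 ∨ 4 = 6
¬ψ = ¬4 = 2
χ → ¬ψ = 5 → 2 = 3
((φ → ψ) ∨ ψ) ↔ (χ → ¬ψ) = 6 ↔ 3 = 3
¬φ = ¬4 = 2
¬χ = ¬5 = 1
¬φ ∨ ¬χ = 2 ∨ 1 = 2
(((φ → ψ) ∨ ψ) ↔ (χ → ¬ψ)) ↔ (¬φ ∨ ¬χ) = 3 ↔ 2 = 5
(((((ψ ∨ χ) ↔ (χ → χ)) → (¬χ ∨ ¬ψ)) ∨ ((φ ∨ ψ) → (φ ∨ χ))) ∨ (((χ ↔ ψ) → (ψ ↔ φ)) → (¬(φ ↔ ψ) ↔ ¬(φ ∨ φ)))) → ((((φ → ψ) ∨ ψ) ↔ (χ → ¬ψ)) ↔ (¬φ ∨ ¬χ)) = 6 → 5 = 5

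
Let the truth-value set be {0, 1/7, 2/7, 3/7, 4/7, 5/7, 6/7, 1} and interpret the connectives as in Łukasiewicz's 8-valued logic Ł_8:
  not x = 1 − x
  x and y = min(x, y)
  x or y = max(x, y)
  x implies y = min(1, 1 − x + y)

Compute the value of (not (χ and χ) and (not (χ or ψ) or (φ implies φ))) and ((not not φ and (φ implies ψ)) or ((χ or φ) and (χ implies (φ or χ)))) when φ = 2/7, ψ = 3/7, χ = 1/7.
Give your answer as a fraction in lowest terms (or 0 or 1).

2/7

χ and χ = 1/7 and 1/7 = 1/7
not (χ and χ) = not 1/7 = 6/7
χ or ψ = 1/7 or 3/7 = 3/7
not (χ or ψ) = not 3/7 = 4/7
φ implies φ = 2/7 implies 2/7 = 1
not (χ or ψ) or (φ implies φ) = 4/7 or 1 = 1
not (χ and χ) and (not (χ or ψ) or (φ implies φ)) = 6/7 and 1 = 6/7
not φ = not 2/7 = 5/7
not not φ = not 5/7 = 2/7
φ implies ψ = 2/7 implies 3/7 = 1
not not φ and (φ implies ψ) = 2/7 and 1 = 2/7
χ or φ = 1/7 or 2/7 = 2/7
φ or χ = 2/7 or 1/7 = 2/7
χ implies (φ or χ) = 1/7 implies 2/7 = 1
(χ or φ) and (χ implies (φ or χ)) = 2/7 and 1 = 2/7
(not not φ and (φ implies ψ)) or ((χ or φ) and (χ implies (φ or χ))) = 2/7 or 2/7 = 2/7
(not (χ and χ) and (not (χ or ψ) or (φ implies φ))) and ((not not φ and (φ implies ψ)) or ((χ or φ) and (χ implies (φ or χ)))) = 6/7 and 2/7 = 2/7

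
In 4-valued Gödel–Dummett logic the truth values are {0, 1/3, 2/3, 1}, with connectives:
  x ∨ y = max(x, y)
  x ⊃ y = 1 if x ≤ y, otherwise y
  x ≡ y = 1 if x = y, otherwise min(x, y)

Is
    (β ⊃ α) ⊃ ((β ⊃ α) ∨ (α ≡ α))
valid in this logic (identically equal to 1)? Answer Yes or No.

α = 0, β = 0 ↦ 1
α = 0, β = 1/3 ↦ 1
α = 0, β = 2/3 ↦ 1
α = 0, β = 1 ↦ 1
α = 1/3, β = 0 ↦ 1
α = 1/3, β = 1/3 ↦ 1
α = 1/3, β = 2/3 ↦ 1
α = 1/3, β = 1 ↦ 1
α = 2/3, β = 0 ↦ 1
α = 2/3, β = 1/3 ↦ 1
α = 2/3, β = 2/3 ↦ 1
α = 2/3, β = 1 ↦ 1
α = 1, β = 0 ↦ 1
α = 1, β = 1/3 ↦ 1
α = 1, β = 2/3 ↦ 1
α = 1, β = 1 ↦ 1
Every assignment gives a value ≥ 1.

Yes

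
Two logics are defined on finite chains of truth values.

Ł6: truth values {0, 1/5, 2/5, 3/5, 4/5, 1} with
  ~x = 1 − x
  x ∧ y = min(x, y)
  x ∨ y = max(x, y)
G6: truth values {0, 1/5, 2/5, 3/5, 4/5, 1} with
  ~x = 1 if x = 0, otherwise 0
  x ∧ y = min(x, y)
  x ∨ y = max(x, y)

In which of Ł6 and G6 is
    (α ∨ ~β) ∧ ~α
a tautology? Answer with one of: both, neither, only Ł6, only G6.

In Ł6: at α = 0, β = 1/5 the value is 4/5 — not a tautology.
In G6: at α = 0, β = 1/5 the value is 0 — not a tautology.

neither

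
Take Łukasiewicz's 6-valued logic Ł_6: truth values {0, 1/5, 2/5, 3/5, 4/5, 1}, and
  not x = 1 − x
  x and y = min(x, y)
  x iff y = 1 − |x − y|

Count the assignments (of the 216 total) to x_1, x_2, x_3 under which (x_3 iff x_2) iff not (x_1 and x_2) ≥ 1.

value 1: 49 assignments (counts)
value 4/5: 70 assignments
value 3/5: 45 assignments
value 2/5: 30 assignments
value 1/5: 14 assignments
value 0: 8 assignments
So 49 of the 216 assignments meet the threshold.

49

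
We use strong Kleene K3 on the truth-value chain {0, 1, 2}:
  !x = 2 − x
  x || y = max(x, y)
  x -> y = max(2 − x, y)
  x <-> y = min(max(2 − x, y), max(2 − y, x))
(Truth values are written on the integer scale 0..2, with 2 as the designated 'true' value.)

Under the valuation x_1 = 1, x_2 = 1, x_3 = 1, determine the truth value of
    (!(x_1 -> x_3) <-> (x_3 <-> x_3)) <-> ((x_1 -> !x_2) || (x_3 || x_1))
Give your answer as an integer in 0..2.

x_1 -> x_3 = 1 -> 1 = 1
!(x_1 -> x_3) = !1 = 1
x_3 <-> x_3 = 1 <-> 1 = 1
!(x_1 -> x_3) <-> (x_3 <-> x_3) = 1 <-> 1 = 1
!x_2 = !1 = 1
x_1 -> !x_2 = 1 -> 1 = 1
x_3 || x_1 = 1 || 1 = 1
(x_1 -> !x_2) || (x_3 || x_1) = 1 || 1 = 1
(!(x_1 -> x_3) <-> (x_3 <-> x_3)) <-> ((x_1 -> !x_2) || (x_3 || x_1)) = 1 <-> 1 = 1

1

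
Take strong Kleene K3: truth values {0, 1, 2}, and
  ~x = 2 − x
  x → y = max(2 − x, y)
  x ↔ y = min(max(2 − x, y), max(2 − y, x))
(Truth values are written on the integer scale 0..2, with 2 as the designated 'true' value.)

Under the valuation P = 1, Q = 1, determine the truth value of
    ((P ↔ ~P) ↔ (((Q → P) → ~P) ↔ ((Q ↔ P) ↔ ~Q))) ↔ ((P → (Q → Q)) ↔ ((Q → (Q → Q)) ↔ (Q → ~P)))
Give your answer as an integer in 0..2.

1

~P = ~1 = 1
P ↔ ~P = 1 ↔ 1 = 1
Q → P = 1 → 1 = 1
~P = ~1 = 1
(Q → P) → ~P = 1 → 1 = 1
Q ↔ P = 1 ↔ 1 = 1
~Q = ~1 = 1
(Q ↔ P) ↔ ~Q = 1 ↔ 1 = 1
((Q → P) → ~P) ↔ ((Q ↔ P) ↔ ~Q) = 1 ↔ 1 = 1
(P ↔ ~P) ↔ (((Q → P) → ~P) ↔ ((Q ↔ P) ↔ ~Q)) = 1 ↔ 1 = 1
Q → Q = 1 → 1 = 1
P → (Q → Q) = 1 → 1 = 1
Q → Q = 1 → 1 = 1
Q → (Q → Q) = 1 → 1 = 1
~P = ~1 = 1
Q → ~P = 1 → 1 = 1
(Q → (Q → Q)) ↔ (Q → ~P) = 1 ↔ 1 = 1
(P → (Q → Q)) ↔ ((Q → (Q → Q)) ↔ (Q → ~P)) = 1 ↔ 1 = 1
((P ↔ ~P) ↔ (((Q → P) → ~P) ↔ ((Q ↔ P) ↔ ~Q))) ↔ ((P → (Q → Q)) ↔ ((Q → (Q → Q)) ↔ (Q → ~P))) = 1 ↔ 1 = 1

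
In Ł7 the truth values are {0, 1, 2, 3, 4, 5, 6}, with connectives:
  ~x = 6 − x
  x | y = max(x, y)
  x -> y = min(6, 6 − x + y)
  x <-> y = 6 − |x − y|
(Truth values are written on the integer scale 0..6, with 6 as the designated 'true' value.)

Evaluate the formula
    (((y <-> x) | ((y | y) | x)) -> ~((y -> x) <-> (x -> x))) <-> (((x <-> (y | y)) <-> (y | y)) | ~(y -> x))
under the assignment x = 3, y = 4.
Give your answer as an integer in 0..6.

3

y <-> x = 4 <-> 3 = 5
y | y = 4 | 4 = 4
(y | y) | x = 4 | 3 = 4
(y <-> x) | ((y | y) | x) = 5 | 4 = 5
y -> x = 4 -> 3 = 5
x -> x = 3 -> 3 = 6
(y -> x) <-> (x -> x) = 5 <-> 6 = 5
~((y -> x) <-> (x -> x)) = ~5 = 1
((y <-> x) | ((y | y) | x)) -> ~((y -> x) <-> (x -> x)) = 5 -> 1 = 2
y | y = 4 | 4 = 4
x <-> (y | y) = 3 <-> 4 = 5
y | y = 4 | 4 = 4
(x <-> (y | y)) <-> (y | y) = 5 <-> 4 = 5
y -> x = 4 -> 3 = 5
~(y -> x) = ~5 = 1
((x <-> (y | y)) <-> (y | y)) | ~(y -> x) = 5 | 1 = 5
(((y <-> x) | ((y | y) | x)) -> ~((y -> x) <-> (x -> x))) <-> (((x <-> (y | y)) <-> (y | y)) | ~(y -> x)) = 2 <-> 5 = 3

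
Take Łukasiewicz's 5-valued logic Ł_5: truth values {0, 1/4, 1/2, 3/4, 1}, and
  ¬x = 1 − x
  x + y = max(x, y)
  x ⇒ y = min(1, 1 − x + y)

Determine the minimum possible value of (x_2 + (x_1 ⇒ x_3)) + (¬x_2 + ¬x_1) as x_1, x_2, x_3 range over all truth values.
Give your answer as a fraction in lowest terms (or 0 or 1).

Take x_1 = 1/2, x_2 = 1/2, x_3 = 0:
x_1 ⇒ x_3 = 1/2 ⇒ 0 = 1/2
x_2 + (x_1 ⇒ x_3) = 1/2 + 1/2 = 1/2
¬x_2 = ¬1/2 = 1/2
¬x_1 = ¬1/2 = 1/2
¬x_2 + ¬x_1 = 1/2 + 1/2 = 1/2
(x_2 + (x_1 ⇒ x_3)) + (¬x_2 + ¬x_1) = 1/2 + 1/2 = 1/2
No assignment yields a value below 1/2, so this is the minimum.

1/2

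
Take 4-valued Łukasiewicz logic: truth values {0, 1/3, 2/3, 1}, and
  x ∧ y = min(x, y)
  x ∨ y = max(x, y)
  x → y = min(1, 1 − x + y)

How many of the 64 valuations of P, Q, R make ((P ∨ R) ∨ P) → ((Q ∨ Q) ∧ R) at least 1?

value 1: 20 assignments (counts)
value 2/3: 18 assignments
value 1/3: 16 assignments
value 0: 10 assignments
So 20 of the 64 assignments meet the threshold.

20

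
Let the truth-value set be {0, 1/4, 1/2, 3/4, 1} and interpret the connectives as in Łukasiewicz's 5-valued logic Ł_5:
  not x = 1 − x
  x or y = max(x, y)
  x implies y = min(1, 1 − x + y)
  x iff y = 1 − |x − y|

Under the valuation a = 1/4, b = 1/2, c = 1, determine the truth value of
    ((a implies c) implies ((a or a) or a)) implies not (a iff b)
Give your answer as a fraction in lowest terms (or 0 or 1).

1

a implies c = 1/4 implies 1 = 1
a or a = 1/4 or 1/4 = 1/4
(a or a) or a = 1/4 or 1/4 = 1/4
(a implies c) implies ((a or a) or a) = 1 implies 1/4 = 1/4
a iff b = 1/4 iff 1/2 = 3/4
not (a iff b) = not 3/4 = 1/4
((a implies c) implies ((a or a) or a)) implies not (a iff b) = 1/4 implies 1/4 = 1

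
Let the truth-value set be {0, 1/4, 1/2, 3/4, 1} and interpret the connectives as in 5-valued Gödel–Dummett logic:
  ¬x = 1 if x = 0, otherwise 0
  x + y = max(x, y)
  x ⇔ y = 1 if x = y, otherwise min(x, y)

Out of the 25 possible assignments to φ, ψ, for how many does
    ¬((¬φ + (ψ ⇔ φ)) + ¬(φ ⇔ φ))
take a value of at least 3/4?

value 1: 4 assignments (counts)
value 0: 21 assignments
So 4 of the 25 assignments meet the threshold.

4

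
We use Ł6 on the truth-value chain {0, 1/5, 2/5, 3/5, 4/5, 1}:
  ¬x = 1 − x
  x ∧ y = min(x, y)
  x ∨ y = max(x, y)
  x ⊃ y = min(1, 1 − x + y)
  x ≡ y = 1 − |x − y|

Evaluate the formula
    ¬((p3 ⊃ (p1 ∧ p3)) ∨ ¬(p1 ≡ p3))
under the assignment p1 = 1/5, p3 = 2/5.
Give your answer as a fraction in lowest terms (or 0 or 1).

1/5

p1 ∧ p3 = 1/5 ∧ 2/5 = 1/5
p3 ⊃ (p1 ∧ p3) = 2/5 ⊃ 1/5 = 4/5
p1 ≡ p3 = 1/5 ≡ 2/5 = 4/5
¬(p1 ≡ p3) = ¬4/5 = 1/5
(p3 ⊃ (p1 ∧ p3)) ∨ ¬(p1 ≡ p3) = 4/5 ∨ 1/5 = 4/5
¬((p3 ⊃ (p1 ∧ p3)) ∨ ¬(p1 ≡ p3)) = ¬4/5 = 1/5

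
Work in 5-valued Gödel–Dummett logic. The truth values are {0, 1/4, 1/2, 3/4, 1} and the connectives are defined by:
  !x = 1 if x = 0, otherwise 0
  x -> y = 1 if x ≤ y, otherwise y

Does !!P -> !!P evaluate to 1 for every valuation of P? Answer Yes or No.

Yes

P = 0 ↦ 1
P = 1/4 ↦ 1
P = 1/2 ↦ 1
P = 3/4 ↦ 1
P = 1 ↦ 1
Every assignment gives a value ≥ 1.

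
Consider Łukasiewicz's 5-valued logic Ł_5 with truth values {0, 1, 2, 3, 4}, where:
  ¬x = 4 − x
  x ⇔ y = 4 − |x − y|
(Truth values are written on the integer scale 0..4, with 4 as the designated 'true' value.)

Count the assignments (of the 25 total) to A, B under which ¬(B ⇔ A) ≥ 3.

value 4: 2 assignments (counts)
value 3: 4 assignments (counts)
value 2: 6 assignments
value 1: 8 assignments
value 0: 5 assignments
So 6 of the 25 assignments meet the threshold.

6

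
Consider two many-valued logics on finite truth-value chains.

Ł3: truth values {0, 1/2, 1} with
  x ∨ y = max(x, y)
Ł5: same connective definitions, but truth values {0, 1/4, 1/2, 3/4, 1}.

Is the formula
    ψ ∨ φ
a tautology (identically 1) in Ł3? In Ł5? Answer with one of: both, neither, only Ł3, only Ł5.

In Ł3: at φ = 0, ψ = 0 the value is 0 — not a tautology.
In Ł5: at φ = 0, ψ = 0 the value is 0 — not a tautology.

neither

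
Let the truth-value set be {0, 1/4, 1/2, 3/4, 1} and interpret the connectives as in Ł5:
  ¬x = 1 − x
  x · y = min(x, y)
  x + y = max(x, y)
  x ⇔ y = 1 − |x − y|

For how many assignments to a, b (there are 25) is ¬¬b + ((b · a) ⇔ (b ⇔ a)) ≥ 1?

9

value 1: 9 assignments (counts)
value 3/4: 7 assignments
value 1/2: 5 assignments
value 1/4: 3 assignments
value 0: 1 assignment
So 9 of the 25 assignments meet the threshold.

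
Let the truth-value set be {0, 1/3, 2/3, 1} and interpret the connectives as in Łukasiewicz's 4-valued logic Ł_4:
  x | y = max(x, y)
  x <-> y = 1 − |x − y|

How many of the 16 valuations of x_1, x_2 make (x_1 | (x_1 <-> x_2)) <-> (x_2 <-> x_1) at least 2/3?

14

x_1 = 0, x_2 = 0 ↦ 1  ≥
x_1 = 0, x_2 = 1/3 ↦ 1  ≥
x_1 = 0, x_2 = 2/3 ↦ 1  ≥
x_1 = 0, x_2 = 1 ↦ 1  ≥
x_1 = 1/3, x_2 = 0 ↦ 1  ≥
x_1 = 1/3, x_2 = 1/3 ↦ 1  ≥
x_1 = 1/3, x_2 = 2/3 ↦ 1  ≥
x_1 = 1/3, x_2 = 1 ↦ 1  ≥
x_1 = 2/3, x_2 = 0 ↦ 2/3  ≥
x_1 = 2/3, x_2 = 1/3 ↦ 1  ≥
x_1 = 2/3, x_2 = 2/3 ↦ 1  ≥
x_1 = 2/3, x_2 = 1 ↦ 1  ≥
x_1 = 1, x_2 = 0 ↦ 0  <
x_1 = 1, x_2 = 1/3 ↦ 1/3  <
x_1 = 1, x_2 = 2/3 ↦ 2/3  ≥
x_1 = 1, x_2 = 1 ↦ 1  ≥
So 14 of the 16 assignments meet the threshold.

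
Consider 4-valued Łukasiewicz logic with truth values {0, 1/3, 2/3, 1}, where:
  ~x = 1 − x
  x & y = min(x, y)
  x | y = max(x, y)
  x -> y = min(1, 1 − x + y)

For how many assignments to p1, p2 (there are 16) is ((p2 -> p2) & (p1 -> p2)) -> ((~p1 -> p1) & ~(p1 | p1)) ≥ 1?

3

p1 = 0, p2 = 0 ↦ 0  <
p1 = 0, p2 = 1/3 ↦ 0  <
p1 = 0, p2 = 2/3 ↦ 0  <
p1 = 0, p2 = 1 ↦ 0  <
p1 = 1/3, p2 = 0 ↦ 1  ≥
p1 = 1/3, p2 = 1/3 ↦ 2/3  <
p1 = 1/3, p2 = 2/3 ↦ 2/3  <
p1 = 1/3, p2 = 1 ↦ 2/3  <
p1 = 2/3, p2 = 0 ↦ 1  ≥
p1 = 2/3, p2 = 1/3 ↦ 2/3  <
p1 = 2/3, p2 = 2/3 ↦ 1/3  <
p1 = 2/3, p2 = 1 ↦ 1/3  <
p1 = 1, p2 = 0 ↦ 1  ≥
p1 = 1, p2 = 1/3 ↦ 2/3  <
p1 = 1, p2 = 2/3 ↦ 1/3  <
p1 = 1, p2 = 1 ↦ 0  <
So 3 of the 16 assignments meet the threshold.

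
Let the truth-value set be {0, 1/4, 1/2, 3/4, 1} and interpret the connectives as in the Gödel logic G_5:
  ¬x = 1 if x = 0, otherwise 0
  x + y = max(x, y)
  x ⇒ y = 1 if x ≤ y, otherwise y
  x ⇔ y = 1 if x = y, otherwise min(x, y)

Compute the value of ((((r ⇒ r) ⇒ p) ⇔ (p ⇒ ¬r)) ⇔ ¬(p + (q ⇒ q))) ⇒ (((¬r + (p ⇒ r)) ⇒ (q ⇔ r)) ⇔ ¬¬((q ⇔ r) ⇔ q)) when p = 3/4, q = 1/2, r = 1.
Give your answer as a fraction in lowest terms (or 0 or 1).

r ⇒ r = 1 ⇒ 1 = 1
(r ⇒ r) ⇒ p = 1 ⇒ 3/4 = 3/4
¬r = ¬1 = 0
p ⇒ ¬r = 3/4 ⇒ 0 = 0
((r ⇒ r) ⇒ p) ⇔ (p ⇒ ¬r) = 3/4 ⇔ 0 = 0
q ⇒ q = 1/2 ⇒ 1/2 = 1
p + (q ⇒ q) = 3/4 + 1 = 1
¬(p + (q ⇒ q)) = ¬1 = 0
(((r ⇒ r) ⇒ p) ⇔ (p ⇒ ¬r)) ⇔ ¬(p + (q ⇒ q)) = 0 ⇔ 0 = 1
¬r = ¬1 = 0
p ⇒ r = 3/4 ⇒ 1 = 1
¬r + (p ⇒ r) = 0 + 1 = 1
q ⇔ r = 1/2 ⇔ 1 = 1/2
(¬r + (p ⇒ r)) ⇒ (q ⇔ r) = 1 ⇒ 1/2 = 1/2
q ⇔ r = 1/2 ⇔ 1 = 1/2
(q ⇔ r) ⇔ q = 1/2 ⇔ 1/2 = 1
¬((q ⇔ r) ⇔ q) = ¬1 = 0
¬¬((q ⇔ r) ⇔ q) = ¬0 = 1
((¬r + (p ⇒ r)) ⇒ (q ⇔ r)) ⇔ ¬¬((q ⇔ r) ⇔ q) = 1/2 ⇔ 1 = 1/2
((((r ⇒ r) ⇒ p) ⇔ (p ⇒ ¬r)) ⇔ ¬(p + (q ⇒ q))) ⇒ (((¬r + (p ⇒ r)) ⇒ (q ⇔ r)) ⇔ ¬¬((q ⇔ r) ⇔ q)) = 1 ⇒ 1/2 = 1/2

1/2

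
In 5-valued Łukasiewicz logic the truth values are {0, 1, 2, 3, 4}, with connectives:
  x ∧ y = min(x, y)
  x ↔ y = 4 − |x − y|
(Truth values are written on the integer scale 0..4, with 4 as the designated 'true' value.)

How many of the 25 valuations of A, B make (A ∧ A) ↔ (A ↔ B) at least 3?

14

value 4: 7 assignments (counts)
value 3: 7 assignments (counts)
value 2: 6 assignments
value 1: 3 assignments
value 0: 2 assignments
So 14 of the 25 assignments meet the threshold.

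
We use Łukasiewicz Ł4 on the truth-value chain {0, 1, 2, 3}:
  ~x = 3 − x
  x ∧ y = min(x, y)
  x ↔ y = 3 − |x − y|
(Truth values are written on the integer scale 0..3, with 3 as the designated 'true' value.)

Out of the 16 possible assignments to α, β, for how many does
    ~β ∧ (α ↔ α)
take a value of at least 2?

α = 0, β = 0 ↦ 3  ≥
α = 0, β = 1 ↦ 2  ≥
α = 0, β = 2 ↦ 1  <
α = 0, β = 3 ↦ 0  <
α = 1, β = 0 ↦ 3  ≥
α = 1, β = 1 ↦ 2  ≥
α = 1, β = 2 ↦ 1  <
α = 1, β = 3 ↦ 0  <
α = 2, β = 0 ↦ 3  ≥
α = 2, β = 1 ↦ 2  ≥
α = 2, β = 2 ↦ 1  <
α = 2, β = 3 ↦ 0  <
α = 3, β = 0 ↦ 3  ≥
α = 3, β = 1 ↦ 2  ≥
α = 3, β = 2 ↦ 1  <
α = 3, β = 3 ↦ 0  <
So 8 of the 16 assignments meet the threshold.

8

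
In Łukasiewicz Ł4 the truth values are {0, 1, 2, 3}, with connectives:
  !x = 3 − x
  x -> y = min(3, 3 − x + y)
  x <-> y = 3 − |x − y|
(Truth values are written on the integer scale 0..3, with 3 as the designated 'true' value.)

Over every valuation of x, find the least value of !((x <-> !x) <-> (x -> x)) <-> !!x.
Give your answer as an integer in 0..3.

0

Take x = 0:
!x = !0 = 3
x <-> !x = 0 <-> 3 = 0
x -> x = 0 -> 0 = 3
(x <-> !x) <-> (x -> x) = 0 <-> 3 = 0
!((x <-> !x) <-> (x -> x)) = !0 = 3
!x = !0 = 3
!!x = !3 = 0
!((x <-> !x) <-> (x -> x)) <-> !!x = 3 <-> 0 = 0
No assignment yields a value below 0, so this is the minimum.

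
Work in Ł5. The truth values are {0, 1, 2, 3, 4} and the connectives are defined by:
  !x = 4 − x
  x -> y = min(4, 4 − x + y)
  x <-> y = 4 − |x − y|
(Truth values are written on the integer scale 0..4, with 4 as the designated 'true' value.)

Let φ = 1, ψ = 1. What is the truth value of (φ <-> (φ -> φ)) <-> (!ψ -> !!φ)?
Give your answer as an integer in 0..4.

3

φ -> φ = 1 -> 1 = 4
φ <-> (φ -> φ) = 1 <-> 4 = 1
!ψ = !1 = 3
!φ = !1 = 3
!!φ = !3 = 1
!ψ -> !!φ = 3 -> 1 = 2
(φ <-> (φ -> φ)) <-> (!ψ -> !!φ) = 1 <-> 2 = 3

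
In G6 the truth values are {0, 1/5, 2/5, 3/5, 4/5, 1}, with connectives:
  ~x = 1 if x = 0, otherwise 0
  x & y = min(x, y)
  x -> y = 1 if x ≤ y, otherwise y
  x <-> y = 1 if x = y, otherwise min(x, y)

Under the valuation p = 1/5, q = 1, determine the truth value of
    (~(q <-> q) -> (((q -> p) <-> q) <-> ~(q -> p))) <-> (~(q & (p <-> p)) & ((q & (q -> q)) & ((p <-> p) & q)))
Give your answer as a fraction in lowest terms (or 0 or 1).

q <-> q = 1 <-> 1 = 1
~(q <-> q) = ~1 = 0
q -> p = 1 -> 1/5 = 1/5
(q -> p) <-> q = 1/5 <-> 1 = 1/5
q -> p = 1 -> 1/5 = 1/5
~(q -> p) = ~1/5 = 0
((q -> p) <-> q) <-> ~(q -> p) = 1/5 <-> 0 = 0
~(q <-> q) -> (((q -> p) <-> q) <-> ~(q -> p)) = 0 -> 0 = 1
p <-> p = 1/5 <-> 1/5 = 1
q & (p <-> p) = 1 & 1 = 1
~(q & (p <-> p)) = ~1 = 0
q -> q = 1 -> 1 = 1
q & (q -> q) = 1 & 1 = 1
p <-> p = 1/5 <-> 1/5 = 1
(p <-> p) & q = 1 & 1 = 1
(q & (q -> q)) & ((p <-> p) & q) = 1 & 1 = 1
~(q & (p <-> p)) & ((q & (q -> q)) & ((p <-> p) & q)) = 0 & 1 = 0
(~(q <-> q) -> (((q -> p) <-> q) <-> ~(q -> p))) <-> (~(q & (p <-> p)) & ((q & (q -> q)) & ((p <-> p) & q))) = 1 <-> 0 = 0

0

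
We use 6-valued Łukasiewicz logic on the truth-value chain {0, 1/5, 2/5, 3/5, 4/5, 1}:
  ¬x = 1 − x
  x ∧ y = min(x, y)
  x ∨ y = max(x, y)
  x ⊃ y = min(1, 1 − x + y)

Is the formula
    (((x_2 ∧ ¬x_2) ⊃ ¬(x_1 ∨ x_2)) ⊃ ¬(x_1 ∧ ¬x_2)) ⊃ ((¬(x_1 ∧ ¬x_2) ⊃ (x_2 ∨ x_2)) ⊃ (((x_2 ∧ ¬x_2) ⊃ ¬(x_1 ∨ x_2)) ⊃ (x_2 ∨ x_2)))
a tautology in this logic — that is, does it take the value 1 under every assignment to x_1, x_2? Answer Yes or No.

Yes

At x_1 = 2/5, x_2 = 0, for instance:
¬x_2 = ¬0 = 1
x_2 ∧ ¬x_2 = 0 ∧ 1 = 0
x_1 ∨ x_2 = 2/5 ∨ 0 = 2/5
¬(x_1 ∨ x_2) = ¬2/5 = 3/5
(x_2 ∧ ¬x_2) ⊃ ¬(x_1 ∨ x_2) = 0 ⊃ 3/5 = 1
¬x_2 = ¬0 = 1
x_1 ∧ ¬x_2 = 2/5 ∧ 1 = 2/5
¬(x_1 ∧ ¬x_2) = ¬2/5 = 3/5
((x_2 ∧ ¬x_2) ⊃ ¬(x_1 ∨ x_2)) ⊃ ¬(x_1 ∧ ¬x_2) = 1 ⊃ 3/5 = 3/5
x_2 ∨ x_2 = 0 ∨ 0 = 0
¬(x_1 ∧ ¬x_2) ⊃ (x_2 ∨ x_2) = 3/5 ⊃ 0 = 2/5
((x_2 ∧ ¬x_2) ⊃ ¬(x_1 ∨ x_2)) ⊃ (x_2 ∨ x_2) = 1 ⊃ 0 = 0
(¬(x_1 ∧ ¬x_2) ⊃ (x_2 ∨ x_2)) ⊃ (((x_2 ∧ ¬x_2) ⊃ ¬(x_1 ∨ x_2)) ⊃ (x_2 ∨ x_2)) = 2/5 ⊃ 0 = 3/5
(((x_2 ∧ ¬x_2) ⊃ ¬(x_1 ∨ x_2)) ⊃ ¬(x_1 ∧ ¬x_2)) ⊃ ((¬(x_1 ∧ ¬x_2) ⊃ (x_2 ∨ x_2)) ⊃ (((x_2 ∧ ¬x_2) ⊃ ¬(x_1 ∨ x_2)) ⊃ (x_2 ∨ x_2))) = 3/5 ⊃ 3/5 = 1
and checking the remaining 35 assignments likewise gives ≥ 1 in every case.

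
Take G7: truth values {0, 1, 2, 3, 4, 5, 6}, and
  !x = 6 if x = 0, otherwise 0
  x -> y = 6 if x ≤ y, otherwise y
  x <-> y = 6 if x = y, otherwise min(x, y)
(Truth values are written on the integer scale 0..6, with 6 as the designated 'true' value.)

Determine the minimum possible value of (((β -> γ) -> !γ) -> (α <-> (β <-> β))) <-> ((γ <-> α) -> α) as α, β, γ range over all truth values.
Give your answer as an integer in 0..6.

1

Take α = 1, β = 0, γ = 0:
β -> γ = 0 -> 0 = 6
!γ = !0 = 6
(β -> γ) -> !γ = 6 -> 6 = 6
β <-> β = 0 <-> 0 = 6
α <-> (β <-> β) = 1 <-> 6 = 1
((β -> γ) -> !γ) -> (α <-> (β <-> β)) = 6 -> 1 = 1
γ <-> α = 0 <-> 1 = 0
(γ <-> α) -> α = 0 -> 1 = 6
(((β -> γ) -> !γ) -> (α <-> (β <-> β))) <-> ((γ <-> α) -> α) = 1 <-> 6 = 1
No assignment yields a value below 1, so this is the minimum.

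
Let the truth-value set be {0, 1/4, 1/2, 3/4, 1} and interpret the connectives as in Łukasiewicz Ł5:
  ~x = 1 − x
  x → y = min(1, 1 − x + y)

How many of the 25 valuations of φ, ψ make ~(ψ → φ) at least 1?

1

value 1: 1 assignment (counts)
value 3/4: 2 assignments
value 1/2: 3 assignments
value 1/4: 4 assignments
value 0: 15 assignments
So 1 of the 25 assignments meets the threshold.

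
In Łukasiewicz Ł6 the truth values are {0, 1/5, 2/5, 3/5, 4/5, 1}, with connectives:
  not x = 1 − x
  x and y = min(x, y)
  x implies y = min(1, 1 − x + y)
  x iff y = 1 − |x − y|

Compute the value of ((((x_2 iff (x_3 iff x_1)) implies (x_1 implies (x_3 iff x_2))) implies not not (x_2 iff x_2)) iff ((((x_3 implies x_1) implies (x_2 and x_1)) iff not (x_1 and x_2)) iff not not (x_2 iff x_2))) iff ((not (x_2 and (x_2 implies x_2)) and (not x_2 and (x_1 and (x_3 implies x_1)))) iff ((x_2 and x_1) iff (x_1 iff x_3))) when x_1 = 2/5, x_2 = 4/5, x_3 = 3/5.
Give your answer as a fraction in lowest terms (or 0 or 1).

x_3 iff x_1 = 3/5 iff 2/5 = 4/5
x_2 iff (x_3 iff x_1) = 4/5 iff 4/5 = 1
x_3 iff x_2 = 3/5 iff 4/5 = 4/5
x_1 implies (x_3 iff x_2) = 2/5 implies 4/5 = 1
(x_2 iff (x_3 iff x_1)) implies (x_1 implies (x_3 iff x_2)) = 1 implies 1 = 1
x_2 iff x_2 = 4/5 iff 4/5 = 1
not (x_2 iff x_2) = not 1 = 0
not not (x_2 iff x_2) = not 0 = 1
((x_2 iff (x_3 iff x_1)) implies (x_1 implies (x_3 iff x_2))) implies not not (x_2 iff x_2) = 1 implies 1 = 1
x_3 implies x_1 = 3/5 implies 2/5 = 4/5
x_2 and x_1 = 4/5 and 2/5 = 2/5
(x_3 implies x_1) implies (x_2 and x_1) = 4/5 implies 2/5 = 3/5
x_1 and x_2 = 2/5 and 4/5 = 2/5
not (x_1 and x_2) = not 2/5 = 3/5
((x_3 implies x_1) implies (x_2 and x_1)) iff not (x_1 and x_2) = 3/5 iff 3/5 = 1
x_2 iff x_2 = 4/5 iff 4/5 = 1
not (x_2 iff x_2) = not 1 = 0
not not (x_2 iff x_2) = not 0 = 1
(((x_3 implies x_1) implies (x_2 and x_1)) iff not (x_1 and x_2)) iff not not (x_2 iff x_2) = 1 iff 1 = 1
(((x_2 iff (x_3 iff x_1)) implies (x_1 implies (x_3 iff x_2))) implies not not (x_2 iff x_2)) iff ((((x_3 implies x_1) implies (x_2 and x_1)) iff not (x_1 and x_2)) iff not not (x_2 iff x_2)) = 1 iff 1 = 1
x_2 implies x_2 = 4/5 implies 4/5 = 1
x_2 and (x_2 implies x_2) = 4/5 and 1 = 4/5
not (x_2 and (x_2 implies x_2)) = not 4/5 = 1/5
not x_2 = not 4/5 = 1/5
x_3 implies x_1 = 3/5 implies 2/5 = 4/5
x_1 and (x_3 implies x_1) = 2/5 and 4/5 = 2/5
not x_2 and (x_1 and (x_3 implies x_1)) = 1/5 and 2/5 = 1/5
not (x_2 and (x_2 implies x_2)) and (not x_2 and (x_1 and (x_3 implies x_1))) = 1/5 and 1/5 = 1/5
x_2 and x_1 = 4/5 and 2/5 = 2/5
x_1 iff x_3 = 2/5 iff 3/5 = 4/5
(x_2 and x_1) iff (x_1 iff x_3) = 2/5 iff 4/5 = 3/5
(not (x_2 and (x_2 implies x_2)) and (not x_2 and (x_1 and (x_3 implies x_1)))) iff ((x_2 and x_1) iff (x_1 iff x_3)) = 1/5 iff 3/5 = 3/5
((((x_2 iff (x_3 iff x_1)) implies (x_1 implies (x_3 iff x_2))) implies not not (x_2 iff x_2)) iff ((((x_3 implies x_1) implies (x_2 and x_1)) iff not (x_1 and x_2)) iff not not (x_2 iff x_2))) iff ((not (x_2 and (x_2 implies x_2)) and (not x_2 and (x_1 and (x_3 implies x_1)))) iff ((x_2 and x_1) iff (x_1 iff x_3))) = 1 iff 3/5 = 3/5

3/5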